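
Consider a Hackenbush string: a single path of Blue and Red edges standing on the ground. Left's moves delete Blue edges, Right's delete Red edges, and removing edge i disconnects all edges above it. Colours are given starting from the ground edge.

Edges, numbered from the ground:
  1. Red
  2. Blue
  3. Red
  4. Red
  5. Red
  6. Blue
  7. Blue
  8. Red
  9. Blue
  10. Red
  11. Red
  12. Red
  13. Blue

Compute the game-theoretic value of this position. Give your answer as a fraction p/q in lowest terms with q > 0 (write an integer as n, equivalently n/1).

-3677/4096

Prefix values for Red Blue Red Red Red Blue Blue Red Blue Red Red Red Blue via {L|R} + simplicity:
1 of 13 · R · max L −∞ · min R 0 — -1
2 of 13 · RB · max L -1 · min R 0 — -1/2
3 of 13 · RBR · max L -1 · min R -1/2 — -3/4
4 of 13 · RBRR · max L -1 · min R -3/4 — -7/8
5 of 13 · RBRRR · max L -1 · min R -7/8 — -15/16
6 of 13 · RBRRRB · max L -15/16 · min R -7/8 — -29/32
7 of 13 · RBRRRBB · max L -29/32 · min R -7/8 — -57/64
8 of 13 · RBRRRBBR · max L -29/32 · min R -57/64 — -115/128
9 of 13 · RBRRRBBRB · max L -115/128 · min R -57/64 — -229/256
10 of 13 · RBRRRBBRBR · max L -115/128 · min R -229/256 — -459/512
11 of 13 · RBRRRBBRBRR · max L -115/128 · min R -459/512 — -919/1024
12 of 13 · RBRRRBBRBRRR · max L -115/128 · min R -919/1024 — -1839/2048
13 of 13 · RBRRRBBRBRRRB · max L -1839/2048 · min R -919/1024 — -3677/4096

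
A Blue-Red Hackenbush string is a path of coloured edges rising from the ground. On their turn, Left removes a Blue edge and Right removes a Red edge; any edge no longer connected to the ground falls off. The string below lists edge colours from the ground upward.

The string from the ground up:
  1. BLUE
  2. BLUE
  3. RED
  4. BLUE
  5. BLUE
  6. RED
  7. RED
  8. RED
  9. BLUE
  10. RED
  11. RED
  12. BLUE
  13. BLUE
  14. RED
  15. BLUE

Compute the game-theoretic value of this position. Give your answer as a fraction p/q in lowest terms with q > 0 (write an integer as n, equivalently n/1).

14491/8192

Prefix values for BLUE BLUE RED BLUE BLUE RED RED RED BLUE RED RED BLUE BLUE RED BLUE via {L|R} + simplicity:
value_1 [B]  L=[0]  R=[∅]  — 1
value_2 [BB]  L=[0,1]  R=[∅]  — 2
value_3 [BBR]  L=[0,1]  R=[2]  — 3/2
value_4 [BBRB]  L=[0,1,3/2]  R=[2]  — 7/4
value_5 [BBRBB]  L=[0,1,3/2,7/4]  R=[2]  — 15/8
value_6 [BBRBBR]  L=[0,1,3/2,7/4]  R=[15/8,2]  — 29/16
value_7 [BBRBBRR]  L=[0,1,3/2,7/4]  R=[29/16,15/8,2]  — 57/32
value_8 [BBRBBRRR]  L=[0,1,3/2,7/4]  R=[57/32,29/16,15/8,2]  — 113/64
value_9 [BBRBBRRRB]  L=[0,1,3/2,7/4,113/64]  R=[57/32,29/16,15/8,2]  — 227/128
value_10 [BBRBBRRRBR]  L=[0,1,3/2,7/4,113/64]  R=[227/128,57/32,29/16,15/8,2]  — 453/256
value_11 [BBRBBRRRBRR]  L=[0,1,3/2,7/4,113/64]  R=[453/256,227/128,57/32,29/16,15/8,2]  — 905/512
value_12 [BBRBBRRRBRRB]  L=[0,1,3/2,7/4,113/64,905/512]  R=[453/256,227/128,57/32,29/16,15/8,2]  — 1811/1024
value_13 [BBRBBRRRBRRBB]  L=[0,1,3/2,7/4,113/64,905/512,1811/1024]  R=[453/256,227/128,57/32,29/16,15/8,2]  — 3623/2048
value_14 [BBRBBRRRBRRBBR]  L=[0,1,3/2,7/4,113/64,905/512,1811/1024]  R=[3623/2048,453/256,227/128,57/32,29/16,15/8,2]  — 7245/4096
value_15 [BBRBBRRRBRRBBRB]  L=[0,1,3/2,7/4,113/64,905/512,1811/1024,7245/4096]  R=[3623/2048,453/256,227/128,57/32,29/16,15/8,2]  — 14491/8192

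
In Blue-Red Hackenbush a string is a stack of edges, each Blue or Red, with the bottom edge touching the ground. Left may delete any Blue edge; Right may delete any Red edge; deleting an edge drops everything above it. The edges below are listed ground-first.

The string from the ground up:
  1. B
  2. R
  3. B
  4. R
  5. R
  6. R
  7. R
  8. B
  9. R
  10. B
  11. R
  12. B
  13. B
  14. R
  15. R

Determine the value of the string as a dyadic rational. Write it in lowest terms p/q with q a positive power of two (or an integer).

Prefix values for B R B R R R R B R B R B B R R via {L|R} + simplicity:
B: Left { 0 }, Right {  } => simplest 1
BR: Left { 0 }, Right { 1 } => simplest 1/2
BRB: Left { 0,1/2 }, Right { 1 } => simplest 3/4
BRBR: Left { 0,1/2 }, Right { 3/4,1 } => simplest 5/8
BRBRR: Left { 0,1/2 }, Right { 5/8,3/4,1 } => simplest 9/16
BRBRRR: Left { 0,1/2 }, Right { 9/16,5/8,3/4,1 } => simplest 17/32
BRBRRRR: Left { 0,1/2 }, Right { 17/32,9/16,5/8,3/4,1 } => simplest 33/64
BRBRRRRB: Left { 0,1/2,33/64 }, Right { 17/32,9/16,5/8,3/4,1 } => simplest 67/128
BRBRRRRBR: Left { 0,1/2,33/64 }, Right { 67/128,17/32,9/16,5/8,3/4,1 } => simplest 133/256
BRBRRRRBRB: Left { 0,1/2,33/64,133/256 }, Right { 67/128,17/32,9/16,5/8,3/4,1 } => simplest 267/512
BRBRRRRBRBR: Left { 0,1/2,33/64,133/256 }, Right { 267/512,67/128,17/32,9/16,5/8,3/4,1 } => simplest 533/1024
BRBRRRRBRBRB: Left { 0,1/2,33/64,133/256,533/1024 }, Right { 267/512,67/128,17/32,9/16,5/8,3/4,1 } => simplest 1067/2048
BRBRRRRBRBRBB: Left { 0,1/2,33/64,133/256,533/1024,1067/2048 }, Right { 267/512,67/128,17/32,9/16,5/8,3/4,1 } => simplest 2135/4096
BRBRRRRBRBRBBR: Left { 0,1/2,33/64,133/256,533/1024,1067/2048 }, Right { 2135/4096,267/512,67/128,17/32,9/16,5/8,3/4,1 } => simplest 4269/8192
BRBRRRRBRBRBBRR: Left { 0,1/2,33/64,133/256,533/1024,1067/2048 }, Right { 4269/8192,2135/4096,267/512,67/128,17/32,9/16,5/8,3/4,1 } => simplest 8537/16384

8537/16384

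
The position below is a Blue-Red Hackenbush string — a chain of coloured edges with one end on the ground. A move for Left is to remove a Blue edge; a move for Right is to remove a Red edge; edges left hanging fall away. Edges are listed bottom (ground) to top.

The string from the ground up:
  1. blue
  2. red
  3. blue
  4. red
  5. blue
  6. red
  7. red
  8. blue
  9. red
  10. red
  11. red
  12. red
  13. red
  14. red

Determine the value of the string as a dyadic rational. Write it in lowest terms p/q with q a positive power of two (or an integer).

5249/8192

Prefix values for blue red blue red blue red red blue red red red red red red via {L|R} + simplicity:
step 1: add blue to get b; options L={ 0 } R={ ∅ } → 1
step 2: add red to get br; options L={ 0 } R={ 1 } → 1/2
step 3: add blue to get brb; options L={ 0; 1/2 } R={ 1 } → 3/4
step 4: add red to get brbr; options L={ 0; 1/2 } R={ 3/4; 1 } → 5/8
step 5: add blue to get brbrb; options L={ 0; 1/2; 5/8 } R={ 3/4; 1 } → 11/16
step 6: add red to get brbrbr; options L={ 0; 1/2; 5/8 } R={ 11/16; 3/4; 1 } → 21/32
step 7: add red to get brbrbrr; options L={ 0; 1/2; 5/8 } R={ 21/32; 11/16; 3/4; 1 } → 41/64
step 8: add blue to get brbrbrrb; options L={ 0; 1/2; 5/8; 41/64 } R={ 21/32; 11/16; 3/4; 1 } → 83/128
step 9: add red to get brbrbrrbr; options L={ 0; 1/2; 5/8; 41/64 } R={ 83/128; 21/32; 11/16; 3/4; 1 } → 165/256
step 10: add red to get brbrbrrbrr; options L={ 0; 1/2; 5/8; 41/64 } R={ 165/256; 83/128; 21/32; 11/16; 3/4; 1 } → 329/512
step 11: add red to get brbrbrrbrrr; options L={ 0; 1/2; 5/8; 41/64 } R={ 329/512; 165/256; 83/128; 21/32; 11/16; 3/4; 1 } → 657/1024
step 12: add red to get brbrbrrbrrrr; options L={ 0; 1/2; 5/8; 41/64 } R={ 657/1024; 329/512; 165/256; 83/128; 21/32; 11/16; 3/4; 1 } → 1313/2048
step 13: add red to get brbrbrrbrrrrr; options L={ 0; 1/2; 5/8; 41/64 } R={ 1313/2048; 657/1024; 329/512; 165/256; 83/128; 21/32; 11/16; 3/4; 1 } → 2625/4096
step 14: add red to get brbrbrrbrrrrrr; options L={ 0; 1/2; 5/8; 41/64 } R={ 2625/4096; 1313/2048; 657/1024; 329/512; 165/256; 83/128; 21/32; 11/16; 3/4; 1 } → 5249/8192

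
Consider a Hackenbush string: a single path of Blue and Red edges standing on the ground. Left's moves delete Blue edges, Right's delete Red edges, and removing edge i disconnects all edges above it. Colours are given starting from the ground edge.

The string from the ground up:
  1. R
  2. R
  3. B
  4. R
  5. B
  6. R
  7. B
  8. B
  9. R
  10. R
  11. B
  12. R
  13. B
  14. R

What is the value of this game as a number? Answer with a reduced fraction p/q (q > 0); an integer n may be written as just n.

Build value(s[:k]) for k = 1..14, string s = R R B R B R B B R R B R B R.
value(R) = { none | 0 } — -1
value(RR) = { none | -1; 0 } — -2
value(RRB) = { -2 | -1; 0 } — -3/2
value(RRBR) = { -2 | -3/2; -1; 0 } — -7/4
value(RRBRB) = { -2; -7/4 | -3/2; -1; 0 } — -13/8
value(RRBRBR) = { -2; -7/4 | -13/8; -3/2; -1; 0 } — -27/16
value(RRBRBRB) = { -2; -7/4; -27/16 | -13/8; -3/2; -1; 0 } — -53/32
value(RRBRBRBB) = { -2; -7/4; -27/16; -53/32 | -13/8; -3/2; -1; 0 } — -105/64
value(RRBRBRBBR) = { -2; -7/4; -27/16; -53/32 | -105/64; -13/8; -3/2; -1; 0 } — -211/128
value(RRBRBRBBRR) = { -2; -7/4; -27/16; -53/32 | -211/128; -105/64; -13/8; -3/2; -1; 0 } — -423/256
value(RRBRBRBBRRB) = { -2; -7/4; -27/16; -53/32; -423/256 | -211/128; -105/64; -13/8; -3/2; -1; 0 } — -845/512
value(RRBRBRBBRRBR) = { -2; -7/4; -27/16; -53/32; -423/256 | -845/512; -211/128; -105/64; -13/8; -3/2; -1; 0 } — -1691/1024
value(RRBRBRBBRRBRB) = { -2; -7/4; -27/16; -53/32; -423/256; -1691/1024 | -845/512; -211/128; -105/64; -13/8; -3/2; -1; 0 } — -3381/2048
value(RRBRBRBBRRBRBR) = { -2; -7/4; -27/16; -53/32; -423/256; -1691/1024 | -3381/2048; -845/512; -211/128; -105/64; -13/8; -3/2; -1; 0 } — -6763/4096

-6763/4096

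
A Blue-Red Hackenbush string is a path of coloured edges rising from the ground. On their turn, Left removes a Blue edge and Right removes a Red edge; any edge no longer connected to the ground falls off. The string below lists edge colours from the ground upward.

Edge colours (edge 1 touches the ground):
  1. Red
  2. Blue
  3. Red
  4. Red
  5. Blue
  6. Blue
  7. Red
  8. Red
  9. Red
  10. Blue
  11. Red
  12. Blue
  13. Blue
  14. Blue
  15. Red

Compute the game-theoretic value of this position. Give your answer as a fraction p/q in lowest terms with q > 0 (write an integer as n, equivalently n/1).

Recurse on prefixes of the 15-edge string Red Blue Red Red Blue Blue Red Red Red Blue Red Blue Blue Blue Red:
v(R) = { ∅ | 0 } — -1
v(RB) = { -1 | 0 } — -1/2
v(RBR) = { -1 | -1/2 0 } — -3/4
v(RBRR) = { -1 | -3/4 -1/2 0 } — -7/8
v(RBRRB) = { -1 -7/8 | -3/4 -1/2 0 } — -13/16
v(RBRRBB) = { -1 -7/8 -13/16 | -3/4 -1/2 0 } — -25/32
v(RBRRBBR) = { -1 -7/8 -13/16 | -25/32 -3/4 -1/2 0 } — -51/64
v(RBRRBBRR) = { -1 -7/8 -13/16 | -51/64 -25/32 -3/4 -1/2 0 } — -103/128
v(RBRRBBRRR) = { -1 -7/8 -13/16 | -103/128 -51/64 -25/32 -3/4 -1/2 0 } — -207/256
v(RBRRBBRRRB) = { -1 -7/8 -13/16 -207/256 | -103/128 -51/64 -25/32 -3/4 -1/2 0 } — -413/512
v(RBRRBBRRRBR) = { -1 -7/8 -13/16 -207/256 | -413/512 -103/128 -51/64 -25/32 -3/4 -1/2 0 } — -827/1024
v(RBRRBBRRRBRB) = { -1 -7/8 -13/16 -207/256 -827/1024 | -413/512 -103/128 -51/64 -25/32 -3/4 -1/2 0 } — -1653/2048
v(RBRRBBRRRBRBB) = { -1 -7/8 -13/16 -207/256 -827/1024 -1653/2048 | -413/512 -103/128 -51/64 -25/32 -3/4 -1/2 0 } — -3305/4096
v(RBRRBBRRRBRBBB) = { -1 -7/8 -13/16 -207/256 -827/1024 -1653/2048 -3305/4096 | -413/512 -103/128 -51/64 -25/32 -3/4 -1/2 0 } — -6609/8192
v(RBRRBBRRRBRBBBR) = { -1 -7/8 -13/16 -207/256 -827/1024 -1653/2048 -3305/4096 | -6609/8192 -413/512 -103/128 -51/64 -25/32 -3/4 -1/2 0 } — -13219/16384

-13219/16384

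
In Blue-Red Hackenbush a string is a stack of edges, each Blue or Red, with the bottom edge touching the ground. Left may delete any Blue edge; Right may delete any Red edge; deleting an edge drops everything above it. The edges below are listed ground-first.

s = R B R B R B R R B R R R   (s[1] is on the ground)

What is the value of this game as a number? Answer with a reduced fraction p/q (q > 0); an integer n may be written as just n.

Recurse on prefixes of the 12-edge string R B R B R B R R B R R R:
val(R) = { ∅ | 0 } → -1
val(RB) = { -1 | 0 } → -1/2
val(RBR) = { -1 | -1/2,0 } → -3/4
val(RBRB) = { -1,-3/4 | -1/2,0 } → -5/8
val(RBRBR) = { -1,-3/4 | -5/8,-1/2,0 } → -11/16
val(RBRBRB) = { -1,-3/4,-11/16 | -5/8,-1/2,0 } → -21/32
val(RBRBRBR) = { -1,-3/4,-11/16 | -21/32,-5/8,-1/2,0 } → -43/64
val(RBRBRBRR) = { -1,-3/4,-11/16 | -43/64,-21/32,-5/8,-1/2,0 } → -87/128
val(RBRBRBRRB) = { -1,-3/4,-11/16,-87/128 | -43/64,-21/32,-5/8,-1/2,0 } → -173/256
val(RBRBRBRRBR) = { -1,-3/4,-11/16,-87/128 | -173/256,-43/64,-21/32,-5/8,-1/2,0 } → -347/512
val(RBRBRBRRBRR) = { -1,-3/4,-11/16,-87/128 | -347/512,-173/256,-43/64,-21/32,-5/8,-1/2,0 } → -695/1024
val(RBRBRBRRBRRR) = { -1,-3/4,-11/16,-87/128 | -695/1024,-347/512,-173/256,-43/64,-21/32,-5/8,-1/2,0 } → -1391/2048

-1391/2048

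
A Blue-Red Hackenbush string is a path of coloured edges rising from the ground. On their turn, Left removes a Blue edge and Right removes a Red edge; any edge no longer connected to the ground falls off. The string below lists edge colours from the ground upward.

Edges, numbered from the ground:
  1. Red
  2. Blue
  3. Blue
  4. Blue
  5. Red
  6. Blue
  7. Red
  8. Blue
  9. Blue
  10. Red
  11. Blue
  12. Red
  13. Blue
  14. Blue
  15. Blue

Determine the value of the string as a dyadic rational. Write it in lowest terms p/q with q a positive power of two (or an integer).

Recurse on prefixes of the 15-edge string Red Blue Blue Blue Red Blue Red Blue Blue Red Blue Red Blue Blue Blue:
val(R) = { ∅ | 0 } → -1
val(RB) = { -1 | 0 } → -1/2
val(RBB) = { -1 -1/2 | 0 } → -1/4
val(RBBB) = { -1 -1/2 -1/4 | 0 } → -1/8
val(RBBBR) = { -1 -1/2 -1/4 | -1/8 0 } → -3/16
val(RBBBRB) = { -1 -1/2 -1/4 -3/16 | -1/8 0 } → -5/32
val(RBBBRBR) = { -1 -1/2 -1/4 -3/16 | -5/32 -1/8 0 } → -11/64
val(RBBBRBRB) = { -1 -1/2 -1/4 -3/16 -11/64 | -5/32 -1/8 0 } → -21/128
val(RBBBRBRBB) = { -1 -1/2 -1/4 -3/16 -11/64 -21/128 | -5/32 -1/8 0 } → -41/256
val(RBBBRBRBBR) = { -1 -1/2 -1/4 -3/16 -11/64 -21/128 | -41/256 -5/32 -1/8 0 } → -83/512
val(RBBBRBRBBRB) = { -1 -1/2 -1/4 -3/16 -11/64 -21/128 -83/512 | -41/256 -5/32 -1/8 0 } → -165/1024
val(RBBBRBRBBRBR) = { -1 -1/2 -1/4 -3/16 -11/64 -21/128 -83/512 | -165/1024 -41/256 -5/32 -1/8 0 } → -331/2048
val(RBBBRBRBBRBRB) = { -1 -1/2 -1/4 -3/16 -11/64 -21/128 -83/512 -331/2048 | -165/1024 -41/256 -5/32 -1/8 0 } → -661/4096
val(RBBBRBRBBRBRBB) = { -1 -1/2 -1/4 -3/16 -11/64 -21/128 -83/512 -331/2048 -661/4096 | -165/1024 -41/256 -5/32 -1/8 0 } → -1321/8192
val(RBBBRBRBBRBRBBB) = { -1 -1/2 -1/4 -3/16 -11/64 -21/128 -83/512 -331/2048 -661/4096 -1321/8192 | -165/1024 -41/256 -5/32 -1/8 0 } → -2641/16384

-2641/16384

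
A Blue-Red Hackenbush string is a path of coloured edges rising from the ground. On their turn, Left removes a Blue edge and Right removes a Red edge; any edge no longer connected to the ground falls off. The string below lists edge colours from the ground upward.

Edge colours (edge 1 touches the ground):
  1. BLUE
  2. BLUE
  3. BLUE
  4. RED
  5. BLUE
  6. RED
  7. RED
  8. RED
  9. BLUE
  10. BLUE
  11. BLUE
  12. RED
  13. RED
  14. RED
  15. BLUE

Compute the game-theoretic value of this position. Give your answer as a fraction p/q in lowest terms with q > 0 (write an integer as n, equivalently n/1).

v(B) = { 0 |  } = 1
v(BB) = { 0,1 |  } = 2
v(BBB) = { 0,1,2 |  } = 3
v(BBBR) = { 0,1,2 | 3 } = 5/2
v(BBBRB) = { 0,1,2,5/2 | 3 } = 11/4
v(BBBRBR) = { 0,1,2,5/2 | 11/4,3 } = 21/8
v(BBBRBRR) = { 0,1,2,5/2 | 21/8,11/4,3 } = 41/16
v(BBBRBRRR) = { 0,1,2,5/2 | 41/16,21/8,11/4,3 } = 81/32
v(BBBRBRRRB) = { 0,1,2,5/2,81/32 | 41/16,21/8,11/4,3 } = 163/64
v(BBBRBRRRBB) = { 0,1,2,5/2,81/32,163/64 | 41/16,21/8,11/4,3 } = 327/128
v(BBBRBRRRBBB) = { 0,1,2,5/2,81/32,163/64,327/128 | 41/16,21/8,11/4,3 } = 655/256
v(BBBRBRRRBBBR) = { 0,1,2,5/2,81/32,163/64,327/128 | 655/256,41/16,21/8,11/4,3 } = 1309/512
v(BBBRBRRRBBBRR) = { 0,1,2,5/2,81/32,163/64,327/128 | 1309/512,655/256,41/16,21/8,11/4,3 } = 2617/1024
v(BBBRBRRRBBBRRR) = { 0,1,2,5/2,81/32,163/64,327/128 | 2617/1024,1309/512,655/256,41/16,21/8,11/4,3 } = 5233/2048
v(BBBRBRRRBBBRRRB) = { 0,1,2,5/2,81/32,163/64,327/128,5233/2048 | 2617/1024,1309/512,655/256,41/16,21/8,11/4,3 } = 10467/4096

10467/4096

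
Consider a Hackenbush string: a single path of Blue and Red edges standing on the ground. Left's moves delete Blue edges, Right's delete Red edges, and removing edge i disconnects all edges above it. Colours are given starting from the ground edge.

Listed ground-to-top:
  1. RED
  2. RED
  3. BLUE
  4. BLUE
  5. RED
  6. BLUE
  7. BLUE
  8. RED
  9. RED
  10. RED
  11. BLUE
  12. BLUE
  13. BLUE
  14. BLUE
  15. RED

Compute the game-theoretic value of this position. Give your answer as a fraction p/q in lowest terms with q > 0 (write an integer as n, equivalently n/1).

-10691/8192

Recurse on prefixes of the 15-edge string RED RED BLUE BLUE RED BLUE BLUE RED RED RED BLUE BLUE BLUE BLUE RED:
edge 1 of 15 (RED): { (no moves) | 0 } gives -1
edge 2 of 15 (RED): { (no moves) | -1,0 } gives -2
edge 3 of 15 (BLUE): { -2 | -1,0 } gives -3/2
edge 4 of 15 (BLUE): { -2,-3/2 | -1,0 } gives -5/4
edge 5 of 15 (RED): { -2,-3/2 | -5/4,-1,0 } gives -11/8
edge 6 of 15 (BLUE): { -2,-3/2,-11/8 | -5/4,-1,0 } gives -21/16
edge 7 of 15 (BLUE): { -2,-3/2,-11/8,-21/16 | -5/4,-1,0 } gives -41/32
edge 8 of 15 (RED): { -2,-3/2,-11/8,-21/16 | -41/32,-5/4,-1,0 } gives -83/64
edge 9 of 15 (RED): { -2,-3/2,-11/8,-21/16 | -83/64,-41/32,-5/4,-1,0 } gives -167/128
edge 10 of 15 (RED): { -2,-3/2,-11/8,-21/16 | -167/128,-83/64,-41/32,-5/4,-1,0 } gives -335/256
edge 11 of 15 (BLUE): { -2,-3/2,-11/8,-21/16,-335/256 | -167/128,-83/64,-41/32,-5/4,-1,0 } gives -669/512
edge 12 of 15 (BLUE): { -2,-3/2,-11/8,-21/16,-335/256,-669/512 | -167/128,-83/64,-41/32,-5/4,-1,0 } gives -1337/1024
edge 13 of 15 (BLUE): { -2,-3/2,-11/8,-21/16,-335/256,-669/512,-1337/1024 | -167/128,-83/64,-41/32,-5/4,-1,0 } gives -2673/2048
edge 14 of 15 (BLUE): { -2,-3/2,-11/8,-21/16,-335/256,-669/512,-1337/1024,-2673/2048 | -167/128,-83/64,-41/32,-5/4,-1,0 } gives -5345/4096
edge 15 of 15 (RED): { -2,-3/2,-11/8,-21/16,-335/256,-669/512,-1337/1024,-2673/2048 | -5345/4096,-167/128,-83/64,-41/32,-5/4,-1,0 } gives -10691/8192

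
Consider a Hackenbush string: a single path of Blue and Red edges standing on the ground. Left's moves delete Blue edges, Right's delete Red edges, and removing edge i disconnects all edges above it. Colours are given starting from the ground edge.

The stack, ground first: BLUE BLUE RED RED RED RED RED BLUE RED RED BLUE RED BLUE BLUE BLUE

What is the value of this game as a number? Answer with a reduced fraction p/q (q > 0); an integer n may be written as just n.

edge 1 of 15 (BLUE): { 0 | · } -> 1
edge 2 of 15 (BLUE): { 0, 1 | · } -> 2
edge 3 of 15 (RED): { 0, 1 | 2 } -> 3/2
edge 4 of 15 (RED): { 0, 1 | 3/2, 2 } -> 5/4
edge 5 of 15 (RED): { 0, 1 | 5/4, 3/2, 2 } -> 9/8
edge 6 of 15 (RED): { 0, 1 | 9/8, 5/4, 3/2, 2 } -> 17/16
edge 7 of 15 (RED): { 0, 1 | 17/16, 9/8, 5/4, 3/2, 2 } -> 33/32
edge 8 of 15 (BLUE): { 0, 1, 33/32 | 17/16, 9/8, 5/4, 3/2, 2 } -> 67/64
edge 9 of 15 (RED): { 0, 1, 33/32 | 67/64, 17/16, 9/8, 5/4, 3/2, 2 } -> 133/128
edge 10 of 15 (RED): { 0, 1, 33/32 | 133/128, 67/64, 17/16, 9/8, 5/4, 3/2, 2 } -> 265/256
edge 11 of 15 (BLUE): { 0, 1, 33/32, 265/256 | 133/128, 67/64, 17/16, 9/8, 5/4, 3/2, 2 } -> 531/512
edge 12 of 15 (RED): { 0, 1, 33/32, 265/256 | 531/512, 133/128, 67/64, 17/16, 9/8, 5/4, 3/2, 2 } -> 1061/1024
edge 13 of 15 (BLUE): { 0, 1, 33/32, 265/256, 1061/1024 | 531/512, 133/128, 67/64, 17/16, 9/8, 5/4, 3/2, 2 } -> 2123/2048
edge 14 of 15 (BLUE): { 0, 1, 33/32, 265/256, 1061/1024, 2123/2048 | 531/512, 133/128, 67/64, 17/16, 9/8, 5/4, 3/2, 2 } -> 4247/4096
edge 15 of 15 (BLUE): { 0, 1, 33/32, 265/256, 1061/1024, 2123/2048, 4247/4096 | 531/512, 133/128, 67/64, 17/16, 9/8, 5/4, 3/2, 2 } -> 8495/8192

8495/8192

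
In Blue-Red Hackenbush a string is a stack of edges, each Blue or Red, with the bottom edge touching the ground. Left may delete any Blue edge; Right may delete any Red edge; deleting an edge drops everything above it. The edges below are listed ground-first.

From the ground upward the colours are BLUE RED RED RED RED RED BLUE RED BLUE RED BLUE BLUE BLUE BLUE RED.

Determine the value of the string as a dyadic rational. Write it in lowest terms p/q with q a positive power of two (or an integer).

701/16384

step 1: add BLUE to get B; options L={ 0 } R={ none } → 1
step 2: add RED to get BR; options L={ 0 } R={ 1 } → 1/2
step 3: add RED to get BRR; options L={ 0 } R={ 1/2; 1 } → 1/4
step 4: add RED to get BRRR; options L={ 0 } R={ 1/4; 1/2; 1 } → 1/8
step 5: add RED to get BRRRR; options L={ 0 } R={ 1/8; 1/4; 1/2; 1 } → 1/16
step 6: add RED to get BRRRRR; options L={ 0 } R={ 1/16; 1/8; 1/4; 1/2; 1 } → 1/32
step 7: add BLUE to get BRRRRRB; options L={ 0; 1/32 } R={ 1/16; 1/8; 1/4; 1/2; 1 } → 3/64
step 8: add RED to get BRRRRRBR; options L={ 0; 1/32 } R={ 3/64; 1/16; 1/8; 1/4; 1/2; 1 } → 5/128
step 9: add BLUE to get BRRRRRBRB; options L={ 0; 1/32; 5/128 } R={ 3/64; 1/16; 1/8; 1/4; 1/2; 1 } → 11/256
step 10: add RED to get BRRRRRBRBR; options L={ 0; 1/32; 5/128 } R={ 11/256; 3/64; 1/16; 1/8; 1/4; 1/2; 1 } → 21/512
step 11: add BLUE to get BRRRRRBRBRB; options L={ 0; 1/32; 5/128; 21/512 } R={ 11/256; 3/64; 1/16; 1/8; 1/4; 1/2; 1 } → 43/1024
step 12: add BLUE to get BRRRRRBRBRBB; options L={ 0; 1/32; 5/128; 21/512; 43/1024 } R={ 11/256; 3/64; 1/16; 1/8; 1/4; 1/2; 1 } → 87/2048
step 13: add BLUE to get BRRRRRBRBRBBB; options L={ 0; 1/32; 5/128; 21/512; 43/1024; 87/2048 } R={ 11/256; 3/64; 1/16; 1/8; 1/4; 1/2; 1 } → 175/4096
step 14: add BLUE to get BRRRRRBRBRBBBB; options L={ 0; 1/32; 5/128; 21/512; 43/1024; 87/2048; 175/4096 } R={ 11/256; 3/64; 1/16; 1/8; 1/4; 1/2; 1 } → 351/8192
step 15: add RED to get BRRRRRBRBRBBBBR; options L={ 0; 1/32; 5/128; 21/512; 43/1024; 87/2048; 175/4096 } R={ 351/8192; 11/256; 3/64; 1/16; 1/8; 1/4; 1/2; 1 } → 701/16384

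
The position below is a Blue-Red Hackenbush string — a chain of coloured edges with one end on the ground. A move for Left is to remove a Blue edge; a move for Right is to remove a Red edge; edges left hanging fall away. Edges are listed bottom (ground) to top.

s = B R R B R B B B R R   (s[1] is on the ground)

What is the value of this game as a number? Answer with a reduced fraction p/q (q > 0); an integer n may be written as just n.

185/512

Prefix values for B R R B R B B B R R via {L|R} + simplicity:
1 of 10 · B · max L 0 · min R +∞ → 1
2 of 10 · BR · max L 0 · min R 1 → 1/2
3 of 10 · BRR · max L 0 · min R 1/2 → 1/4
4 of 10 · BRRB · max L 1/4 · min R 1/2 → 3/8
5 of 10 · BRRBR · max L 1/4 · min R 3/8 → 5/16
6 of 10 · BRRBRB · max L 5/16 · min R 3/8 → 11/32
7 of 10 · BRRBRBB · max L 11/32 · min R 3/8 → 23/64
8 of 10 · BRRBRBBB · max L 23/64 · min R 3/8 → 47/128
9 of 10 · BRRBRBBBR · max L 23/64 · min R 47/128 → 93/256
10 of 10 · BRRBRBBBRR · max L 23/64 · min R 93/256 → 185/512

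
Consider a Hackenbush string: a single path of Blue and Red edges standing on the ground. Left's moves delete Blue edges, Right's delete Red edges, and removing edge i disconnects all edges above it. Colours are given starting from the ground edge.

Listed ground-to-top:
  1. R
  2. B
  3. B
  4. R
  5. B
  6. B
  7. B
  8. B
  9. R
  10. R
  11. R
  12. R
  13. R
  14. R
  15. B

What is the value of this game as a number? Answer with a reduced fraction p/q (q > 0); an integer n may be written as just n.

-4349/16384

edge 1 of 15 (R): { · | 0 } gives -1
edge 2 of 15 (B): { -1 | 0 } gives -1/2
edge 3 of 15 (B): { -1 -1/2 | 0 } gives -1/4
edge 4 of 15 (R): { -1 -1/2 | -1/4 0 } gives -3/8
edge 5 of 15 (B): { -1 -1/2 -3/8 | -1/4 0 } gives -5/16
edge 6 of 15 (B): { -1 -1/2 -3/8 -5/16 | -1/4 0 } gives -9/32
edge 7 of 15 (B): { -1 -1/2 -3/8 -5/16 -9/32 | -1/4 0 } gives -17/64
edge 8 of 15 (B): { -1 -1/2 -3/8 -5/16 -9/32 -17/64 | -1/4 0 } gives -33/128
edge 9 of 15 (R): { -1 -1/2 -3/8 -5/16 -9/32 -17/64 | -33/128 -1/4 0 } gives -67/256
edge 10 of 15 (R): { -1 -1/2 -3/8 -5/16 -9/32 -17/64 | -67/256 -33/128 -1/4 0 } gives -135/512
edge 11 of 15 (R): { -1 -1/2 -3/8 -5/16 -9/32 -17/64 | -135/512 -67/256 -33/128 -1/4 0 } gives -271/1024
edge 12 of 15 (R): { -1 -1/2 -3/8 -5/16 -9/32 -17/64 | -271/1024 -135/512 -67/256 -33/128 -1/4 0 } gives -543/2048
edge 13 of 15 (R): { -1 -1/2 -3/8 -5/16 -9/32 -17/64 | -543/2048 -271/1024 -135/512 -67/256 -33/128 -1/4 0 } gives -1087/4096
edge 14 of 15 (R): { -1 -1/2 -3/8 -5/16 -9/32 -17/64 | -1087/4096 -543/2048 -271/1024 -135/512 -67/256 -33/128 -1/4 0 } gives -2175/8192
edge 15 of 15 (B): { -1 -1/2 -3/8 -5/16 -9/32 -17/64 -2175/8192 | -1087/4096 -543/2048 -271/1024 -135/512 -67/256 -33/128 -1/4 0 } gives -4349/16384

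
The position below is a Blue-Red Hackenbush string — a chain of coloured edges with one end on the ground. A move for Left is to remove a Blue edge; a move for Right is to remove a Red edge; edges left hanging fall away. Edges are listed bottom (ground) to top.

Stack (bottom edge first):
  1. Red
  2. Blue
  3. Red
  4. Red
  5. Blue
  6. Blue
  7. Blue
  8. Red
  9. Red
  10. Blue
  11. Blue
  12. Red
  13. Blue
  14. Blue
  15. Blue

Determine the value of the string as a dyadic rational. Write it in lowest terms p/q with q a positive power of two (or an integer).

-12689/16384

Build v(s[:k]) for k = 1..15, string s = Red Blue Red Red Blue Blue Blue Red Red Blue Blue Red Blue Blue Blue.
1 of 15 · R · max L −∞ · min R 0 — -1
2 of 15 · RB · max L -1 · min R 0 — -1/2
3 of 15 · RBR · max L -1 · min R -1/2 — -3/4
4 of 15 · RBRR · max L -1 · min R -3/4 — -7/8
5 of 15 · RBRRB · max L -7/8 · min R -3/4 — -13/16
6 of 15 · RBRRBB · max L -13/16 · min R -3/4 — -25/32
7 of 15 · RBRRBBB · max L -25/32 · min R -3/4 — -49/64
8 of 15 · RBRRBBBR · max L -25/32 · min R -49/64 — -99/128
9 of 15 · RBRRBBBRR · max L -25/32 · min R -99/128 — -199/256
10 of 15 · RBRRBBBRRB · max L -199/256 · min R -99/128 — -397/512
11 of 15 · RBRRBBBRRBB · max L -397/512 · min R -99/128 — -793/1024
12 of 15 · RBRRBBBRRBBR · max L -397/512 · min R -793/1024 — -1587/2048
13 of 15 · RBRRBBBRRBBRB · max L -1587/2048 · min R -793/1024 — -3173/4096
14 of 15 · RBRRBBBRRBBRBB · max L -3173/4096 · min R -793/1024 — -6345/8192
15 of 15 · RBRRBBBRRBBRBBB · max L -6345/8192 · min R -793/1024 — -12689/16384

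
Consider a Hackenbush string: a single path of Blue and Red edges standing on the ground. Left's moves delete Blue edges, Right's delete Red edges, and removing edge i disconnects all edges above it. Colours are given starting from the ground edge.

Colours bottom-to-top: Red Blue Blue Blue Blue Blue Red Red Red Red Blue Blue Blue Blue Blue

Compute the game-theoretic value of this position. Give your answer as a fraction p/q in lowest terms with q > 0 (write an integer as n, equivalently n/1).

Recurse on prefixes of the 15-edge string Red Blue Blue Blue Blue Blue Red Red Red Red Blue Blue Blue Blue Blue:
1 of 15 · R · max L −∞ · min R 0 — -1
2 of 15 · RB · max L -1 · min R 0 — -1/2
3 of 15 · RBB · max L -1/2 · min R 0 — -1/4
4 of 15 · RBBB · max L -1/4 · min R 0 — -1/8
5 of 15 · RBBBB · max L -1/8 · min R 0 — -1/16
6 of 15 · RBBBBB · max L -1/16 · min R 0 — -1/32
7 of 15 · RBBBBBR · max L -1/16 · min R -1/32 — -3/64
8 of 15 · RBBBBBRR · max L -1/16 · min R -3/64 — -7/128
9 of 15 · RBBBBBRRR · max L -1/16 · min R -7/128 — -15/256
10 of 15 · RBBBBBRRRR · max L -1/16 · min R -15/256 — -31/512
11 of 15 · RBBBBBRRRRB · max L -31/512 · min R -15/256 — -61/1024
12 of 15 · RBBBBBRRRRBB · max L -61/1024 · min R -15/256 — -121/2048
13 of 15 · RBBBBBRRRRBBB · max L -121/2048 · min R -15/256 — -241/4096
14 of 15 · RBBBBBRRRRBBBB · max L -241/4096 · min R -15/256 — -481/8192
15 of 15 · RBBBBBRRRRBBBBB · max L -481/8192 · min R -15/256 — -961/16384

-961/16384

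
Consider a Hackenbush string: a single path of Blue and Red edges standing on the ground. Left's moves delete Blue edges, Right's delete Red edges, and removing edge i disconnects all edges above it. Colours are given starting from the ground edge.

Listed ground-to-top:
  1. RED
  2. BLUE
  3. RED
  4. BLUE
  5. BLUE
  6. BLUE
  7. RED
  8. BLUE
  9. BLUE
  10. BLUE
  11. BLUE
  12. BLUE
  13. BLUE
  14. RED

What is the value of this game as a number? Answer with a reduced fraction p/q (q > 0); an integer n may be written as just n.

Recurse on prefixes of the 14-edge string RED BLUE RED BLUE BLUE BLUE RED BLUE BLUE BLUE BLUE BLUE BLUE RED:
v_1 [R]  L=[—]  R=[0]  ⇒ -1
v_2 [RB]  L=[-1]  R=[0]  ⇒ -1/2
v_3 [RBR]  L=[-1]  R=[-1/2; 0]  ⇒ -3/4
v_4 [RBRB]  L=[-1; -3/4]  R=[-1/2; 0]  ⇒ -5/8
v_5 [RBRBB]  L=[-1; -3/4; -5/8]  R=[-1/2; 0]  ⇒ -9/16
v_6 [RBRBBB]  L=[-1; -3/4; -5/8; -9/16]  R=[-1/2; 0]  ⇒ -17/32
v_7 [RBRBBBR]  L=[-1; -3/4; -5/8; -9/16]  R=[-17/32; -1/2; 0]  ⇒ -35/64
v_8 [RBRBBBRB]  L=[-1; -3/4; -5/8; -9/16; -35/64]  R=[-17/32; -1/2; 0]  ⇒ -69/128
v_9 [RBRBBBRBB]  L=[-1; -3/4; -5/8; -9/16; -35/64; -69/128]  R=[-17/32; -1/2; 0]  ⇒ -137/256
v_10 [RBRBBBRBBB]  L=[-1; -3/4; -5/8; -9/16; -35/64; -69/128; -137/256]  R=[-17/32; -1/2; 0]  ⇒ -273/512
v_11 [RBRBBBRBBBB]  L=[-1; -3/4; -5/8; -9/16; -35/64; -69/128; -137/256; -273/512]  R=[-17/32; -1/2; 0]  ⇒ -545/1024
v_12 [RBRBBBRBBBBB]  L=[-1; -3/4; -5/8; -9/16; -35/64; -69/128; -137/256; -273/512; -545/1024]  R=[-17/32; -1/2; 0]  ⇒ -1089/2048
v_13 [RBRBBBRBBBBBB]  L=[-1; -3/4; -5/8; -9/16; -35/64; -69/128; -137/256; -273/512; -545/1024; -1089/2048]  R=[-17/32; -1/2; 0]  ⇒ -2177/4096
v_14 [RBRBBBRBBBBBBR]  L=[-1; -3/4; -5/8; -9/16; -35/64; -69/128; -137/256; -273/512; -545/1024; -1089/2048]  R=[-2177/4096; -17/32; -1/2; 0]  ⇒ -4355/8192

-4355/8192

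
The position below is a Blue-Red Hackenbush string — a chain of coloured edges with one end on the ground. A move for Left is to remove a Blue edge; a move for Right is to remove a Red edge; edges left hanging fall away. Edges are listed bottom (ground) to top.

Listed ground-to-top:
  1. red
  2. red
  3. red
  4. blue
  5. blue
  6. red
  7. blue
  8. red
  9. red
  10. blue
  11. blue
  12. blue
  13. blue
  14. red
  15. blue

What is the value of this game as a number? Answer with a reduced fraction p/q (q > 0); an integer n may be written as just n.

r: Left { none }, Right { 0 } so simplest -1
rr: Left { none }, Right { -1 0 } so simplest -2
rrr: Left { none }, Right { -2 -1 0 } so simplest -3
rrrb: Left { -3 }, Right { -2 -1 0 } so simplest -5/2
rrrbb: Left { -3 -5/2 }, Right { -2 -1 0 } so simplest -9/4
rrrbbr: Left { -3 -5/2 }, Right { -9/4 -2 -1 0 } so simplest -19/8
rrrbbrb: Left { -3 -5/2 -19/8 }, Right { -9/4 -2 -1 0 } so simplest -37/16
rrrbbrbr: Left { -3 -5/2 -19/8 }, Right { -37/16 -9/4 -2 -1 0 } so simplest -75/32
rrrbbrbrr: Left { -3 -5/2 -19/8 }, Right { -75/32 -37/16 -9/4 -2 -1 0 } so simplest -151/64
rrrbbrbrrb: Left { -3 -5/2 -19/8 -151/64 }, Right { -75/32 -37/16 -9/4 -2 -1 0 } so simplest -301/128
rrrbbrbrrbb: Left { -3 -5/2 -19/8 -151/64 -301/128 }, Right { -75/32 -37/16 -9/4 -2 -1 0 } so simplest -601/256
rrrbbrbrrbbb: Left { -3 -5/2 -19/8 -151/64 -301/128 -601/256 }, Right { -75/32 -37/16 -9/4 -2 -1 0 } so simplest -1201/512
rrrbbrbrrbbbb: Left { -3 -5/2 -19/8 -151/64 -301/128 -601/256 -1201/512 }, Right { -75/32 -37/16 -9/4 -2 -1 0 } so simplest -2401/1024
rrrbbrbrrbbbbr: Left { -3 -5/2 -19/8 -151/64 -301/128 -601/256 -1201/512 }, Right { -2401/1024 -75/32 -37/16 -9/4 -2 -1 0 } so simplest -4803/2048
rrrbbrbrrbbbbrb: Left { -3 -5/2 -19/8 -151/64 -301/128 -601/256 -1201/512 -4803/2048 }, Right { -2401/1024 -75/32 -37/16 -9/4 -2 -1 0 } so simplest -9605/4096

-9605/4096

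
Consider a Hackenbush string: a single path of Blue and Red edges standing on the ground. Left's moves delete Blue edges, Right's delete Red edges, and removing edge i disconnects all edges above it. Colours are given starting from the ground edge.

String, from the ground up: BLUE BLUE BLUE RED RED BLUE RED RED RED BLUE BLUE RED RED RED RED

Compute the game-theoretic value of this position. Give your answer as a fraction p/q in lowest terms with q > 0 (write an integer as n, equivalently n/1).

Recurse on prefixes of the 15-edge string BLUE BLUE BLUE RED RED BLUE RED RED RED BLUE BLUE RED RED RED RED:
step 1: add BLUE to get B; options L={ 0 } R={ · } => 1
step 2: add BLUE to get BB; options L={ 0, 1 } R={ · } => 2
step 3: add BLUE to get BBB; options L={ 0, 1, 2 } R={ · } => 3
step 4: add RED to get BBBR; options L={ 0, 1, 2 } R={ 3 } => 5/2
step 5: add RED to get BBBRR; options L={ 0, 1, 2 } R={ 5/2, 3 } => 9/4
step 6: add BLUE to get BBBRRB; options L={ 0, 1, 2, 9/4 } R={ 5/2, 3 } => 19/8
step 7: add RED to get BBBRRBR; options L={ 0, 1, 2, 9/4 } R={ 19/8, 5/2, 3 } => 37/16
step 8: add RED to get BBBRRBRR; options L={ 0, 1, 2, 9/4 } R={ 37/16, 19/8, 5/2, 3 } => 73/32
step 9: add RED to get BBBRRBRRR; options L={ 0, 1, 2, 9/4 } R={ 73/32, 37/16, 19/8, 5/2, 3 } => 145/64
step 10: add BLUE to get BBBRRBRRRB; options L={ 0, 1, 2, 9/4, 145/64 } R={ 73/32, 37/16, 19/8, 5/2, 3 } => 291/128
step 11: add BLUE to get BBBRRBRRRBB; options L={ 0, 1, 2, 9/4, 145/64, 291/128 } R={ 73/32, 37/16, 19/8, 5/2, 3 } => 583/256
step 12: add RED to get BBBRRBRRRBBR; options L={ 0, 1, 2, 9/4, 145/64, 291/128 } R={ 583/256, 73/32, 37/16, 19/8, 5/2, 3 } => 1165/512
step 13: add RED to get BBBRRBRRRBBRR; options L={ 0, 1, 2, 9/4, 145/64, 291/128 } R={ 1165/512, 583/256, 73/32, 37/16, 19/8, 5/2, 3 } => 2329/1024
step 14: add RED to get BBBRRBRRRBBRRR; options L={ 0, 1, 2, 9/4, 145/64, 291/128 } R={ 2329/1024, 1165/512, 583/256, 73/32, 37/16, 19/8, 5/2, 3 } => 4657/2048
step 15: add RED to get BBBRRBRRRBBRRRR; options L={ 0, 1, 2, 9/4, 145/64, 291/128 } R={ 4657/2048, 2329/1024, 1165/512, 583/256, 73/32, 37/16, 19/8, 5/2, 3 } => 9313/4096

9313/4096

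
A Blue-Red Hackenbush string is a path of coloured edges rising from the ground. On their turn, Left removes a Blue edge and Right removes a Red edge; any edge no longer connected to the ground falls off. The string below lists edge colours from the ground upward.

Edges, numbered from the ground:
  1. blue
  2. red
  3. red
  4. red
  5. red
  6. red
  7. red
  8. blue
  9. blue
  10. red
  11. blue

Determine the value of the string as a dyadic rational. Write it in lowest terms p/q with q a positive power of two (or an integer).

1 of 11 · b · max L 0 · min R +∞ -> 1
2 of 11 · br · max L 0 · min R 1 -> 1/2
3 of 11 · brr · max L 0 · min R 1/2 -> 1/4
4 of 11 · brrr · max L 0 · min R 1/4 -> 1/8
5 of 11 · brrrr · max L 0 · min R 1/8 -> 1/16
6 of 11 · brrrrr · max L 0 · min R 1/16 -> 1/32
7 of 11 · brrrrrr · max L 0 · min R 1/32 -> 1/64
8 of 11 · brrrrrrb · max L 1/64 · min R 1/32 -> 3/128
9 of 11 · brrrrrrbb · max L 3/128 · min R 1/32 -> 7/256
10 of 11 · brrrrrrbbr · max L 3/128 · min R 7/256 -> 13/512
11 of 11 · brrrrrrbbrb · max L 13/512 · min R 7/256 -> 27/1024

27/1024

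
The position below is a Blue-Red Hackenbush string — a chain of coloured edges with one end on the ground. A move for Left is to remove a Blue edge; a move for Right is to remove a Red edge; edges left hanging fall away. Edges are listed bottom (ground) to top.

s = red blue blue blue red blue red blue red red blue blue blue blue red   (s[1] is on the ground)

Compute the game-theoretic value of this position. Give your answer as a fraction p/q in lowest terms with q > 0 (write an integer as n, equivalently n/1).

Build g(s[:k]) for k = 1..15, string s = red blue blue blue red blue red blue red red blue blue blue blue red.
g_1 [r]  L=[∅]  R=[0]  ⇒ -1
g_2 [rb]  L=[-1]  R=[0]  ⇒ -1/2
g_3 [rbb]  L=[-1,-1/2]  R=[0]  ⇒ -1/4
g_4 [rbbb]  L=[-1,-1/2,-1/4]  R=[0]  ⇒ -1/8
g_5 [rbbbr]  L=[-1,-1/2,-1/4]  R=[-1/8,0]  ⇒ -3/16
g_6 [rbbbrb]  L=[-1,-1/2,-1/4,-3/16]  R=[-1/8,0]  ⇒ -5/32
g_7 [rbbbrbr]  L=[-1,-1/2,-1/4,-3/16]  R=[-5/32,-1/8,0]  ⇒ -11/64
g_8 [rbbbrbrb]  L=[-1,-1/2,-1/4,-3/16,-11/64]  R=[-5/32,-1/8,0]  ⇒ -21/128
g_9 [rbbbrbrbr]  L=[-1,-1/2,-1/4,-3/16,-11/64]  R=[-21/128,-5/32,-1/8,0]  ⇒ -43/256
g_10 [rbbbrbrbrr]  L=[-1,-1/2,-1/4,-3/16,-11/64]  R=[-43/256,-21/128,-5/32,-1/8,0]  ⇒ -87/512
g_11 [rbbbrbrbrrb]  L=[-1,-1/2,-1/4,-3/16,-11/64,-87/512]  R=[-43/256,-21/128,-5/32,-1/8,0]  ⇒ -173/1024
g_12 [rbbbrbrbrrbb]  L=[-1,-1/2,-1/4,-3/16,-11/64,-87/512,-173/1024]  R=[-43/256,-21/128,-5/32,-1/8,0]  ⇒ -345/2048
g_13 [rbbbrbrbrrbbb]  L=[-1,-1/2,-1/4,-3/16,-11/64,-87/512,-173/1024,-345/2048]  R=[-43/256,-21/128,-5/32,-1/8,0]  ⇒ -689/4096
g_14 [rbbbrbrbrrbbbb]  L=[-1,-1/2,-1/4,-3/16,-11/64,-87/512,-173/1024,-345/2048,-689/4096]  R=[-43/256,-21/128,-5/32,-1/8,0]  ⇒ -1377/8192
g_15 [rbbbrbrbrrbbbbr]  L=[-1,-1/2,-1/4,-3/16,-11/64,-87/512,-173/1024,-345/2048,-689/4096]  R=[-1377/8192,-43/256,-21/128,-5/32,-1/8,0]  ⇒ -2755/16384

-2755/16384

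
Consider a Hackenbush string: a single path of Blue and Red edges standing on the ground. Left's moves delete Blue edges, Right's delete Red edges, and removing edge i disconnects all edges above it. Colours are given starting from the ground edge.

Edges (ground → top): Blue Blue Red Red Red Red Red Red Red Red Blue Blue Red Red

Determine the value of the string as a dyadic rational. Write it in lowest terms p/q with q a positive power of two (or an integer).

Prefix values for Blue Blue Red Red Red Red Red Red Red Red Blue Blue Red Red via {L|R} + simplicity:
B: Left { 0 }, Right { — } → simplest 1
BB: Left { 0,1 }, Right { — } → simplest 2
BBR: Left { 0,1 }, Right { 2 } → simplest 3/2
BBRR: Left { 0,1 }, Right { 3/2,2 } → simplest 5/4
BBRRR: Left { 0,1 }, Right { 5/4,3/2,2 } → simplest 9/8
BBRRRR: Left { 0,1 }, Right { 9/8,5/4,3/2,2 } → simplest 17/16
BBRRRRR: Left { 0,1 }, Right { 17/16,9/8,5/4,3/2,2 } → simplest 33/32
BBRRRRRR: Left { 0,1 }, Right { 33/32,17/16,9/8,5/4,3/2,2 } → simplest 65/64
BBRRRRRRR: Left { 0,1 }, Right { 65/64,33/32,17/16,9/8,5/4,3/2,2 } → simplest 129/128
BBRRRRRRRR: Left { 0,1 }, Right { 129/128,65/64,33/32,17/16,9/8,5/4,3/2,2 } → simplest 257/256
BBRRRRRRRRB: Left { 0,1,257/256 }, Right { 129/128,65/64,33/32,17/16,9/8,5/4,3/2,2 } → simplest 515/512
BBRRRRRRRRBB: Left { 0,1,257/256,515/512 }, Right { 129/128,65/64,33/32,17/16,9/8,5/4,3/2,2 } → simplest 1031/1024
BBRRRRRRRRBBR: Left { 0,1,257/256,515/512 }, Right { 1031/1024,129/128,65/64,33/32,17/16,9/8,5/4,3/2,2 } → simplest 2061/2048
BBRRRRRRRRBBRR: Left { 0,1,257/256,515/512 }, Right { 2061/2048,1031/1024,129/128,65/64,33/32,17/16,9/8,5/4,3/2,2 } → simplest 4121/4096

4121/4096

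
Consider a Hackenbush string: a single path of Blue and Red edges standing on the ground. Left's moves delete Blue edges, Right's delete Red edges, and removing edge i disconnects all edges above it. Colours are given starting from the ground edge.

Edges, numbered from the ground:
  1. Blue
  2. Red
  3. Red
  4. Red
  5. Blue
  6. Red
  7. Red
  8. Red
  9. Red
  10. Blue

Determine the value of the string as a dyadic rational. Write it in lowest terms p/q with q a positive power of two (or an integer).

1 of 10 · B · max L 0 · min R +∞ = 1
2 of 10 · BR · max L 0 · min R 1 = 1/2
3 of 10 · BRR · max L 0 · min R 1/2 = 1/4
4 of 10 · BRRR · max L 0 · min R 1/4 = 1/8
5 of 10 · BRRRB · max L 1/8 · min R 1/4 = 3/16
6 of 10 · BRRRBR · max L 1/8 · min R 3/16 = 5/32
7 of 10 · BRRRBRR · max L 1/8 · min R 5/32 = 9/64
8 of 10 · BRRRBRRR · max L 1/8 · min R 9/64 = 17/128
9 of 10 · BRRRBRRRR · max L 1/8 · min R 17/128 = 33/256
10 of 10 · BRRRBRRRRB · max L 33/256 · min R 17/128 = 67/512

67/512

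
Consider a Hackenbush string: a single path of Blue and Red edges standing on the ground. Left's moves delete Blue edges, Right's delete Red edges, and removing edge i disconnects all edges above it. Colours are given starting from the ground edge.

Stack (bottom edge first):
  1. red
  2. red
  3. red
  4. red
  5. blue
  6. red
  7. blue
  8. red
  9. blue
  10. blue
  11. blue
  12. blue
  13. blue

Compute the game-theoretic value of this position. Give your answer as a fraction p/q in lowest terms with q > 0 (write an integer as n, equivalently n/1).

Recurse on prefixes of the 13-edge string red red red red blue red blue red blue blue blue blue blue:
1 of 13 · r · max L −∞ · min R 0 so -1
2 of 13 · rr · max L −∞ · min R -1 so -2
3 of 13 · rrr · max L −∞ · min R -2 so -3
4 of 13 · rrrr · max L −∞ · min R -3 so -4
5 of 13 · rrrrb · max L -4 · min R -3 so -7/2
6 of 13 · rrrrbr · max L -4 · min R -7/2 so -15/4
7 of 13 · rrrrbrb · max L -15/4 · min R -7/2 so -29/8
8 of 13 · rrrrbrbr · max L -15/4 · min R -29/8 so -59/16
9 of 13 · rrrrbrbrb · max L -59/16 · min R -29/8 so -117/32
10 of 13 · rrrrbrbrbb · max L -117/32 · min R -29/8 so -233/64
11 of 13 · rrrrbrbrbbb · max L -233/64 · min R -29/8 so -465/128
12 of 13 · rrrrbrbrbbbb · max L -465/128 · min R -29/8 so -929/256
13 of 13 · rrrrbrbrbbbbb · max L -929/256 · min R -29/8 so -1857/512

-1857/512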